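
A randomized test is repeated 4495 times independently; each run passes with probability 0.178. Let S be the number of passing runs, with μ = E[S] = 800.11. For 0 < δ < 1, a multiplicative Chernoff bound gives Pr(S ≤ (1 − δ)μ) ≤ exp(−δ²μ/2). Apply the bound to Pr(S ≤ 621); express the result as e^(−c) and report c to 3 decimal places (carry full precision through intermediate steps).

20.047

Write 621 = (1 − δ)μ, so δ = 1 − 621/800.11 = 0.2238567…
Then the exponent is δ²μ/2 = (μ − 621)²/(2μ) = 20.047489.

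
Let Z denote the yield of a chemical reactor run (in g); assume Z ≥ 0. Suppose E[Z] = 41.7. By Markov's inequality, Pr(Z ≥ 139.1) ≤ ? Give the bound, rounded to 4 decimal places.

Markov's inequality: for a non-negative random variable, Pr(Z ≥ a) ≤ E[Z]/a.
Here E[Z] = 41.7 and a = 139.1, so the bound is 41.7/139.1 = 0.2998.

0.2998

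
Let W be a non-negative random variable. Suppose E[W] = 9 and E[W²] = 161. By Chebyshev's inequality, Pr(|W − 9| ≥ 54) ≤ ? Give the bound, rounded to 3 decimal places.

Var(W) = E[W²] − (E[W])² = 161 − 81 = 80.
Chebyshev's inequality: Pr(|W − μ| ≥ t) ≤ Var(W)/t² = 80/2916 = 0.0274.

0.027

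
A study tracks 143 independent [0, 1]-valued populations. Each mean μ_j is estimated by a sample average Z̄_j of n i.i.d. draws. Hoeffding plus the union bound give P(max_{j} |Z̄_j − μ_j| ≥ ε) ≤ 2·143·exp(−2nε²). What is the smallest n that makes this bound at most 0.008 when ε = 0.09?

648

Need 2·143·exp(−2nε²) ≤ 0.008, i.e. exp(−2nε²) ≤ 0.008/286.
So 2nε² ≥ ln(286/0.008) = 10.484306.
Hence n ≥ 10.484306/(2·0.09²) = 647.179.
The smallest integer n is 648.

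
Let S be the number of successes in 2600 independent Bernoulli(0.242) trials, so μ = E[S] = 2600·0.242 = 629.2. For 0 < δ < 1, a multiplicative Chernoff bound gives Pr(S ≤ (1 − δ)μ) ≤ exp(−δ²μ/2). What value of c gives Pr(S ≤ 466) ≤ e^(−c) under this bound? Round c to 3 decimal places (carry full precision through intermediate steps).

Write 466 = (1 − δ)μ, so δ = 1 − 466/629.2 = 0.259377…
Then the exponent is δ²μ/2 = (μ − 466)²/(2μ) = 21.165162.

21.165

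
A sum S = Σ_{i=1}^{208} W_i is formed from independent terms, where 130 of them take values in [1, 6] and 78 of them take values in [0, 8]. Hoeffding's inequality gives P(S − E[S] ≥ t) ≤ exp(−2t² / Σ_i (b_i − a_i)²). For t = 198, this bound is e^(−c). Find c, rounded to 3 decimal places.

9.513

Σ(b_i − a_i)² = 130·5² + 78·8² = 8242.
c = 2t² / 8242 = 2·198² / 8242 = 9.5132.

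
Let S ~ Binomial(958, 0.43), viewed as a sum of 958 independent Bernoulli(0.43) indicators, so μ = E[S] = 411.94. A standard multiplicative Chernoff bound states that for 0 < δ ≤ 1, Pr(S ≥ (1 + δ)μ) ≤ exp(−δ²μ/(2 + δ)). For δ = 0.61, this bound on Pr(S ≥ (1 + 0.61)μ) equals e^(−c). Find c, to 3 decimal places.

58.729

c = δ²μ/(2 + δ) = 0.61²·411.94/(2 + 0.61) = 58.7291.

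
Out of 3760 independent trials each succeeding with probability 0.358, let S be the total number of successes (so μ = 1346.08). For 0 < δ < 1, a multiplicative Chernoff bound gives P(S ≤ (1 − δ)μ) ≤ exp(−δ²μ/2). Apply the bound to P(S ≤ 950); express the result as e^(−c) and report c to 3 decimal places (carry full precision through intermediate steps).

58.273

Write 950 = (1 − δ)μ, so δ = 1 − 950/1346.08 = 0.294247…
Then the exponent is δ²μ/2 = (μ − 950)²/(2μ) = 58.272676.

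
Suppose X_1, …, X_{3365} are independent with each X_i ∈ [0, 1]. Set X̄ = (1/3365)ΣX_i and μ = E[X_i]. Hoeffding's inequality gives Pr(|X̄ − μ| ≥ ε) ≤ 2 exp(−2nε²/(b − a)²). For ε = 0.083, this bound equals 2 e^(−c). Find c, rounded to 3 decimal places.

c = 2nε²/(b − a)² = 2·3365·0.083² / 1² = 46.3630.

46.363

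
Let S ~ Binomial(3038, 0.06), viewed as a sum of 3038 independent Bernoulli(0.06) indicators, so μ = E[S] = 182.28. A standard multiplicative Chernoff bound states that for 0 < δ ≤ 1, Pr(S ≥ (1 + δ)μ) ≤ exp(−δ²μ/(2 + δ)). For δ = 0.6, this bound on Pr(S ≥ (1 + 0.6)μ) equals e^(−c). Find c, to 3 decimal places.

c = δ²μ/(2 + δ) = 0.6²·182.28/(2 + 0.6) = 25.2388.

25.239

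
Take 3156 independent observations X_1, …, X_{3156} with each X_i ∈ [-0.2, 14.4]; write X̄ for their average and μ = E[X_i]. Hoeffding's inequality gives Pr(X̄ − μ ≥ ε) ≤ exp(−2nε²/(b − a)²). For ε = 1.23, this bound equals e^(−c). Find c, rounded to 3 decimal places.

c = 2nε²/(b − a)² = 2·3156·1.23² / 14.6² = 44.7993.

44.799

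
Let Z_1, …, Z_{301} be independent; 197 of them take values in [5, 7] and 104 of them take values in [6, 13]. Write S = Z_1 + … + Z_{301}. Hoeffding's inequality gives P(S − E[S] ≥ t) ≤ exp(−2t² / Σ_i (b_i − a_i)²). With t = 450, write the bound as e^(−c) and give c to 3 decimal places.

68.831

Σ(b_i − a_i)² = 197·2² + 104·7² = 5884.
c = 2t² / 5884 = 2·450² / 5884 = 68.8307.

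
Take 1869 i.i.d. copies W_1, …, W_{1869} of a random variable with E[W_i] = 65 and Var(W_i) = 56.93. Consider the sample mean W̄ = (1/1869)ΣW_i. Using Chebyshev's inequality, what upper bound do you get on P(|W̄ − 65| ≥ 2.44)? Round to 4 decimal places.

Var(W̄) = Var(W_i)/n = 56.93/1869 = 0.03046.
Chebyshev: P(|W̄ − 65| ≥ 2.44) ≤ Var(W̄)/(2.44)² = 56.93/(1869·2.44²) = 0.0051.

0.0051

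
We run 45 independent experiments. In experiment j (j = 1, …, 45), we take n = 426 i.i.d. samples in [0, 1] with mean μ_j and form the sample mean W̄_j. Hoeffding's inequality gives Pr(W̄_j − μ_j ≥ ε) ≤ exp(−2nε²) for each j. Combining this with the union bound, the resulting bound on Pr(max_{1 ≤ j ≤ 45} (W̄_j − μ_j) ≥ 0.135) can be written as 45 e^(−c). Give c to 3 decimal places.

15.528

Union bound over the 45 events: Pr(max_{1 ≤ j ≤ 45} (W̄_j − μ_j) ≥ 0.135) ≤ 45·exp(−2nε²) = 45 exp(−2·426·0.135²).
So c = 2·426·0.135² = 15.5277.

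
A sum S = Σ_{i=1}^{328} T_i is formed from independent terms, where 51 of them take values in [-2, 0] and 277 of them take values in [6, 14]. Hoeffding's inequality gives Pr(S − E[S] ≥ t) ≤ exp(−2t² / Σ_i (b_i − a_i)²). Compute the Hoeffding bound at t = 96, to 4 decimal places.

Σ(b_i − a_i)² = 51·2² + 277·8² = 17932.
Exponent = 2·96² / 17932 = 1.02788.
Bound = exp(−1.02788) = 0.35776.

0.3578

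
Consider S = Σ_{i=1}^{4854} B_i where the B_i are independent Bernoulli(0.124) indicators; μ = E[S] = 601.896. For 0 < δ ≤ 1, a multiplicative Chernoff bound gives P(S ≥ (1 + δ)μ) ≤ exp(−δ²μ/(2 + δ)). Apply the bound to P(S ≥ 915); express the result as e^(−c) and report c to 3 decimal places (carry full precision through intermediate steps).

Write 915 = (1 + δ)μ, so δ = 915/601.896 − 1 = 0.5201962…
Then the exponent is δ²μ/(2 + δ) = (915 − μ)² / (μ·(2 + δ)) = 64.628106.

64.628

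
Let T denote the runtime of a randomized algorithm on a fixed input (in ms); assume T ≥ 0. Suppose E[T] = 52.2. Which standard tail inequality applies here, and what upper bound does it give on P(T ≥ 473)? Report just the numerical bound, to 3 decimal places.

0.110

Only the mean of a non-negative variable is known, so Markov's inequality is the applicable tail bound.
Markov's inequality: for a non-negative random variable, P(T ≥ a) ≤ E[T]/a.
Here E[T] = 52.2 and a = 473, so the bound is 52.2/473 = 0.1104.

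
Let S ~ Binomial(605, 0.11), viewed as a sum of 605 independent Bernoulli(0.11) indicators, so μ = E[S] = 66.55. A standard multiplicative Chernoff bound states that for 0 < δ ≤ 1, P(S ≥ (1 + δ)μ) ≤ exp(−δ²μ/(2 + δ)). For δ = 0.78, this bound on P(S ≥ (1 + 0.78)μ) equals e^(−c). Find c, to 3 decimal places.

14.564

c = δ²μ/(2 + δ) = 0.78²·66.55/(2 + 0.78) = 14.5644.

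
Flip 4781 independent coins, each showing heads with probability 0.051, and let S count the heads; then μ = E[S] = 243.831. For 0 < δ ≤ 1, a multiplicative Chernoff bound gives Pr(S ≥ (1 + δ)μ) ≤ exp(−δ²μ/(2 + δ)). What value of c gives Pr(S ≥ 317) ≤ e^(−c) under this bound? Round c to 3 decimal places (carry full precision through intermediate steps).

Write 317 = (1 + δ)μ, so δ = 317/243.831 − 1 = 0.3000808…
Then the exponent is δ²μ/(2 + δ) = (317 − μ)² / (μ·(2 + δ)) = 9.546018.

9.546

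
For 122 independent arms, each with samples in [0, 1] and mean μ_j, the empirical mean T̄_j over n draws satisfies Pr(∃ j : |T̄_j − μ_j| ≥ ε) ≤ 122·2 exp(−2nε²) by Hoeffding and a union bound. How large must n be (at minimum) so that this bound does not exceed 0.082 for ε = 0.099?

Need 2·122·exp(−2nε²) ≤ 0.082, i.e. exp(−2nε²) ≤ 0.082/244.
So 2nε² ≥ ln(244/0.082) = 7.998204.
Hence n ≥ 7.998204/(2·0.099²) = 408.030.
The smallest integer n is 409.

409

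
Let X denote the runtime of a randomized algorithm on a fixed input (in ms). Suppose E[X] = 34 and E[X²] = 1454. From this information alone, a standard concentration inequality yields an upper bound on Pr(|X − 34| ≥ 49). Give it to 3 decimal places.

The first two moments determine the variance, so Chebyshev's inequality is the sharpest standard bound available.
Var(X) = E[X²] − (E[X])² = 1454 − 1156 = 298.
Chebyshev's inequality: Pr(|X − μ| ≥ t) ≤ Var(X)/t² = 298/2401 = 0.1241.

0.124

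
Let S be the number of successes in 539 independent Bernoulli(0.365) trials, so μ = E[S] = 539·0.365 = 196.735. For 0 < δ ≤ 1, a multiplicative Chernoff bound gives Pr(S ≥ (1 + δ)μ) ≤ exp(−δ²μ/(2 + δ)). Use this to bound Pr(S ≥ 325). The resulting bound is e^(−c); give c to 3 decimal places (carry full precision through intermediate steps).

Write 325 = (1 + δ)μ, so δ = 325/196.735 − 1 = 0.6519684…
Then the exponent is δ²μ/(2 + δ) = (325 − μ)² / (μ·(2 + δ)) = 31.533078.

31.533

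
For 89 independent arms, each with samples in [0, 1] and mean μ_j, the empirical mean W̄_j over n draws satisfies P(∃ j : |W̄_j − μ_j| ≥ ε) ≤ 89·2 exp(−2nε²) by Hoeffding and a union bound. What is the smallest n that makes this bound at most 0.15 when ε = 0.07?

723

Need 2·89·exp(−2nε²) ≤ 0.15, i.e. exp(−2nε²) ≤ 0.15/178.
So 2nε² ≥ ln(178/0.15) = 7.078904.
Hence n ≥ 7.078904/(2·0.07²) = 722.337.
The smallest integer n is 723.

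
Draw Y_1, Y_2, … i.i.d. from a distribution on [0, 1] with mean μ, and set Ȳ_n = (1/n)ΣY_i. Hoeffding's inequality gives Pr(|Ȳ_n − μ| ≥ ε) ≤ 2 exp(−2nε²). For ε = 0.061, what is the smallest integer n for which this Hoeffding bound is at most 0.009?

Require 2·exp(−2nε²) ≤ 0.009, i.e. 2nε² ≥ ln(2/0.009) = 5.403678.
So n ≥ 5.403678 / (2·0.061²) = 726.106.
The smallest integer n is 727.

727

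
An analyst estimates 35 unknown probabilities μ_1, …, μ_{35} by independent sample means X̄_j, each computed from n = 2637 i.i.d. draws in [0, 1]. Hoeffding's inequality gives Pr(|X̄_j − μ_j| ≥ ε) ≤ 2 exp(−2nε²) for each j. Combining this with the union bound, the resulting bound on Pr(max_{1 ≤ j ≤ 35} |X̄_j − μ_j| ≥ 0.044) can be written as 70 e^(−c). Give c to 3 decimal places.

Union bound over the 35 events: Pr(max_{1 ≤ j ≤ 35} |X̄_j − μ_j| ≥ 0.044) ≤ 35·2·exp(−2nε²) = 70 exp(−2·2637·0.044²).
So c = 2·2637·0.044² = 10.2105.

10.210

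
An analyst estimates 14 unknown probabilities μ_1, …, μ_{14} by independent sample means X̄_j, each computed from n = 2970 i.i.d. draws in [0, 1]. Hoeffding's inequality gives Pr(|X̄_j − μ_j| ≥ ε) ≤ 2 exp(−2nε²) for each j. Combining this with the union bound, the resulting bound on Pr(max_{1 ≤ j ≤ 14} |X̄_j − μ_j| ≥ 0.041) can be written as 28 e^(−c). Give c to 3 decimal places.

9.985

Union bound over the 14 events: Pr(max_{1 ≤ j ≤ 14} |X̄_j − μ_j| ≥ 0.041) ≤ 14·2·exp(−2nε²) = 28 exp(−2·2970·0.041²).
So c = 2·2970·0.041² = 9.9851.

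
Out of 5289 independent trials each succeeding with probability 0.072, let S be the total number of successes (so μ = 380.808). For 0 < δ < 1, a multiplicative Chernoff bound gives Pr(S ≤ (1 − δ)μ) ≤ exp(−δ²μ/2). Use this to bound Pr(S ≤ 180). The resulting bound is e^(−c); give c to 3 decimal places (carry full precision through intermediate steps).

Write 180 = (1 − δ)μ, so δ = 1 − 180/380.808 = 0.5273209…
Then the exponent is δ²μ/2 = (μ − 180)²/(2μ) = 52.945123.

52.945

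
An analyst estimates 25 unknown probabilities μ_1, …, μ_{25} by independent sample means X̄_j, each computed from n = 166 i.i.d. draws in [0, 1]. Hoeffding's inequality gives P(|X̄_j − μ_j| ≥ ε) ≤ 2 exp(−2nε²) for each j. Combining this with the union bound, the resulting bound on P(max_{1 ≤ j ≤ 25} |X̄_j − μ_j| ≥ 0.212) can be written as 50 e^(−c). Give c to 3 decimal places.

Union bound over the 25 events: P(max_{1 ≤ j ≤ 25} |X̄_j − μ_j| ≥ 0.212) ≤ 25·2·exp(−2nε²) = 50 exp(−2·166·0.212²).
So c = 2·166·0.212² = 14.9214.

14.921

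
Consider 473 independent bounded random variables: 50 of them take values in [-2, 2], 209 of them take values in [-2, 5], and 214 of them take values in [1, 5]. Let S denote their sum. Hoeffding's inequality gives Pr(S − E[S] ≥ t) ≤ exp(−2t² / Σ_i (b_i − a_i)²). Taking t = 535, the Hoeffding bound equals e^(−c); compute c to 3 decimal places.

Σ(b_i − a_i)² = 50·4² + 209·7² + 214·4² = 14465.
c = 2t² / 14465 = 2·535² / 14465 = 39.5748.

39.575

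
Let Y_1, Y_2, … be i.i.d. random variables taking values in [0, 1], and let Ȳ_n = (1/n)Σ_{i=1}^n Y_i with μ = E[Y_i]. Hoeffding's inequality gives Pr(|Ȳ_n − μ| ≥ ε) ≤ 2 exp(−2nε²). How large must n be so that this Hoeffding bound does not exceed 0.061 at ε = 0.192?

48

Require 2·exp(−2nε²) ≤ 0.061, i.e. 2nε² ≥ ln(2/0.061) = 3.490029.
So n ≥ 3.490029 / (2·0.192²) = 47.337.
The smallest integer n is 48.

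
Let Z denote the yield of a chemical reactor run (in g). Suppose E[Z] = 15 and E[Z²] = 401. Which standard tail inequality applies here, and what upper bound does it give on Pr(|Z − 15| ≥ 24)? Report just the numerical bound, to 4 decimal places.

The first two moments determine the variance, so Chebyshev's inequality is the sharpest standard bound available.
Var(Z) = E[Z²] − (E[Z])² = 401 − 225 = 176.
Chebyshev's inequality: Pr(|Z − μ| ≥ t) ≤ Var(Z)/t² = 176/576 = 0.3056.

0.3056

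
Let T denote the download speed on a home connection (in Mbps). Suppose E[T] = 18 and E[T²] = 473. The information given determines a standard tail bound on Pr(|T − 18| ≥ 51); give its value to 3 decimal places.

0.057

The first two moments determine the variance, so Chebyshev's inequality is the sharpest standard bound available.
Var(T) = E[T²] − (E[T])² = 473 − 324 = 149.
Chebyshev's inequality: Pr(|T − μ| ≥ t) ≤ Var(T)/t² = 149/2601 = 0.0573.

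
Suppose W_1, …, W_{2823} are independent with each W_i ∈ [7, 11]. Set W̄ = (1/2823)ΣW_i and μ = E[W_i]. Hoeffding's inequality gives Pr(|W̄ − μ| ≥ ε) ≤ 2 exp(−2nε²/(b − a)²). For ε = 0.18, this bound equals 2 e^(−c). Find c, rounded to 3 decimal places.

11.433

c = 2nε²/(b − a)² = 2·2823·0.18² / 4² = 11.4331.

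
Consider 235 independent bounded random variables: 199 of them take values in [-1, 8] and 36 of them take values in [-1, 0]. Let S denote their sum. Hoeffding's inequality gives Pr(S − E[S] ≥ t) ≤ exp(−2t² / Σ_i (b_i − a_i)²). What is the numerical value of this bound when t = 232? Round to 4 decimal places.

Σ(b_i − a_i)² = 199·9² + 36·1² = 16155.
Exponent = 2·232² / 16155 = 6.66345.
Bound = exp(−6.66345) = 0.00128.

0.0013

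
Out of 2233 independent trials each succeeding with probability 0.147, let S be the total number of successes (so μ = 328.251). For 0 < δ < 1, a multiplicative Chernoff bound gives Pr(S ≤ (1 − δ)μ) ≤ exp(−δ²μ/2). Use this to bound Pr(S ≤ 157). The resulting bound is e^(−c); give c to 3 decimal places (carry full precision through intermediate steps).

44.671

Write 157 = (1 − δ)μ, so δ = 1 − 157/328.251 = 0.5217075…
Then the exponent is δ²μ/2 = (μ − 157)²/(2μ) = 44.671463.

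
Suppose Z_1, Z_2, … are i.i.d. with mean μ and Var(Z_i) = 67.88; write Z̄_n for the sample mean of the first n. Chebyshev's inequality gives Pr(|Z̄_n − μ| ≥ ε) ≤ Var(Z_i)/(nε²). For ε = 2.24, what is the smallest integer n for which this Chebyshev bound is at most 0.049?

Require 67.88/(n·2.24²) ≤ 0.049, i.e. n ≥ 67.88/(0.049·2.24²) = 276.089.
The smallest integer n is 277.

277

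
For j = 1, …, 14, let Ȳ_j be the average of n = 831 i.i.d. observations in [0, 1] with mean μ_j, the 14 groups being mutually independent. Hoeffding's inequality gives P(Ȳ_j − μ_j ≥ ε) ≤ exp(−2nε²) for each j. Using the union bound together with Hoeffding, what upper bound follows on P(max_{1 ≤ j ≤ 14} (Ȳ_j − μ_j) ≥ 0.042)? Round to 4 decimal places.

Per-experiment Hoeffding bound: exp(−2·831·0.042²) = exp(−2.93177) = 0.053303.
Union bound over 14 events: 14·0.053303 = 0.74624.

0.7462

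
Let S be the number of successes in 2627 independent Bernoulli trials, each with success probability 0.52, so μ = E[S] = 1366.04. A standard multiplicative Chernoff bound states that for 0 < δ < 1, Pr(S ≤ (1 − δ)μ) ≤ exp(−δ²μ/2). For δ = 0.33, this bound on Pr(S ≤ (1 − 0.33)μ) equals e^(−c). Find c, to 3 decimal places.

c = δ²μ/2 = 0.33²·1366.04/2 = 74.3809.

74.381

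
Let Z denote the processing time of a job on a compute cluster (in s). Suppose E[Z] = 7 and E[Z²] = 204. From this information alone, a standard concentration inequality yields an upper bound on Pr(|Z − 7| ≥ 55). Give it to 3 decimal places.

0.051

The first two moments determine the variance, so Chebyshev's inequality is the sharpest standard bound available.
Var(Z) = E[Z²] − (E[Z])² = 204 − 49 = 155.
Chebyshev's inequality: Pr(|Z − μ| ≥ t) ≤ Var(Z)/t² = 155/3025 = 0.0512.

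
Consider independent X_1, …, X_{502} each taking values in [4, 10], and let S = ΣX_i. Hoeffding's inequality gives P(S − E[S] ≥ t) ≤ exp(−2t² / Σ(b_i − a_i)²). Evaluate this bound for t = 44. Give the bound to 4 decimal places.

Σ(b_i − a_i)² = 502·(6)² = 18072.
Exponent = 2·44²/18072 = 0.2143.
Bound = exp(−0.2143) = 0.80714.

0.8071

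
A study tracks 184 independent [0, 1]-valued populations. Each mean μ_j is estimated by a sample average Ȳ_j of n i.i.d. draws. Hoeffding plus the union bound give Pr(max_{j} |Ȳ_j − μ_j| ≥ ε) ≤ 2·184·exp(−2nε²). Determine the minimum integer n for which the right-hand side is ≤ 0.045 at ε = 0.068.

975

Need 2·184·exp(−2nε²) ≤ 0.045, i.e. exp(−2nε²) ≤ 0.045/368.
So 2nε² ≥ ln(368/0.045) = 9.009176.
Hence n ≥ 9.009176/(2·0.068²) = 974.176.
The smallest integer n is 975.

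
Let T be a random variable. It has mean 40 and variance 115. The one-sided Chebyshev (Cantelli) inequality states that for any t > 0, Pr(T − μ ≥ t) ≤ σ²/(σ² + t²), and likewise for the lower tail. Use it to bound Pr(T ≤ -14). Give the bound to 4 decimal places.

0.0379

Here σ² = 115 and t = 54, so σ² + t² = 3031.
Cantelli's bound: 115/3031 = 0.0379.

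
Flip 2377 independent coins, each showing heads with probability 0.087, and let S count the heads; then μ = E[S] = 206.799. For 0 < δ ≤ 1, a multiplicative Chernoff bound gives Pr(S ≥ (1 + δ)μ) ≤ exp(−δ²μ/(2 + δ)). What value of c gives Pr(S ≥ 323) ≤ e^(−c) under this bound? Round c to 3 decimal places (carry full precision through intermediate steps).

Write 323 = (1 + δ)μ, so δ = 323/206.799 − 1 = 0.5619031…
Then the exponent is δ²μ/(2 + δ) = (323 − μ)² / (μ·(2 + δ)) = 25.486406.

25.486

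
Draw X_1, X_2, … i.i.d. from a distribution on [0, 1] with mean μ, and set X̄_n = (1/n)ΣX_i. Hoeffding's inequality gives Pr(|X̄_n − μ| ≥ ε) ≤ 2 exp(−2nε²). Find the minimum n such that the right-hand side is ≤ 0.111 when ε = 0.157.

Require 2·exp(−2nε²) ≤ 0.111, i.e. 2nε² ≥ ln(2/0.111) = 2.891372.
So n ≥ 2.891372 / (2·0.157²) = 58.651.
The smallest integer n is 59.

59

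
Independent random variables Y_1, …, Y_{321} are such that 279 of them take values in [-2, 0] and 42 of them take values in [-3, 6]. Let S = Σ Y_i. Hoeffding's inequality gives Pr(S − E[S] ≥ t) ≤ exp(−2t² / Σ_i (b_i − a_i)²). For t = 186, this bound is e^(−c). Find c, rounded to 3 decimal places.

Σ(b_i − a_i)² = 279·2² + 42·9² = 4518.
c = 2t² / 4518 = 2·186² / 4518 = 15.3147.

15.315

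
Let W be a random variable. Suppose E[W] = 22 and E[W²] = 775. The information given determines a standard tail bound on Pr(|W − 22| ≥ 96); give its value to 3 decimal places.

0.032

The first two moments determine the variance, so Chebyshev's inequality is the sharpest standard bound available.
Var(W) = E[W²] − (E[W])² = 775 − 484 = 291.
Chebyshev's inequality: Pr(|W − μ| ≥ t) ≤ Var(W)/t² = 291/9216 = 0.0316.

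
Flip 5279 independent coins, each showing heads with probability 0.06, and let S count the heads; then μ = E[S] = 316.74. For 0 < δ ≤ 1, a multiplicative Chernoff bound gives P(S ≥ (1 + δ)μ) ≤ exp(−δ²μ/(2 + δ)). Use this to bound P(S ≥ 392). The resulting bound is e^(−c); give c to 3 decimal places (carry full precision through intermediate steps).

7.992

Write 392 = (1 + δ)μ, so δ = 392/316.74 − 1 = 0.2376081…
Then the exponent is δ²μ/(2 + δ) = (392 − μ)² / (μ·(2 + δ)) = 7.991743.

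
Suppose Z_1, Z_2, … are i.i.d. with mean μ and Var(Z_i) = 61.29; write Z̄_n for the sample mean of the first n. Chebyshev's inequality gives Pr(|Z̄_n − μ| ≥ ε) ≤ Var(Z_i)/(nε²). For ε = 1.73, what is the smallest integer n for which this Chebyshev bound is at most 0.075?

Require 61.29/(n·1.73²) ≤ 0.075, i.e. n ≥ 61.29/(0.075·1.73²) = 273.046.
The smallest integer n is 274.

274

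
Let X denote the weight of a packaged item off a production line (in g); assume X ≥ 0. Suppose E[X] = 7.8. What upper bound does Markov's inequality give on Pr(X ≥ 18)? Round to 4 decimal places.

Markov's inequality: for a non-negative random variable, Pr(X ≥ a) ≤ E[X]/a.
Here E[X] = 7.8 and a = 18, so the bound is 7.8/18 = 0.4333.

0.4333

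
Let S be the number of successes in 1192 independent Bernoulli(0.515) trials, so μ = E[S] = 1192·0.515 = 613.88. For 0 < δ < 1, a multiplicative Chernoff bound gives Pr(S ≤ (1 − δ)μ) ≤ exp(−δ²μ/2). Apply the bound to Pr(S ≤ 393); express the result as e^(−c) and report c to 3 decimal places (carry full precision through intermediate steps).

Write 393 = (1 − δ)μ, so δ = 1 − 393/613.88 = 0.3598097…
Then the exponent is δ²μ/2 = (μ − 393)²/(2μ) = 39.737387.

39.737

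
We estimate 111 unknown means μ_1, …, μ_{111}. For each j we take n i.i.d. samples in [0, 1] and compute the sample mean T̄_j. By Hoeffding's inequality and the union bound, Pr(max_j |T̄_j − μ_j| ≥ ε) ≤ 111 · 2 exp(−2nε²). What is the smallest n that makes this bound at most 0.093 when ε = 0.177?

Need 2·111·exp(−2nε²) ≤ 0.093, i.e. exp(−2nε²) ≤ 0.093/222.
So 2nε² ≥ ln(222/0.093) = 7.777833.
Hence n ≥ 7.777833/(2·0.177²) = 124.132.
The smallest integer n is 125.

125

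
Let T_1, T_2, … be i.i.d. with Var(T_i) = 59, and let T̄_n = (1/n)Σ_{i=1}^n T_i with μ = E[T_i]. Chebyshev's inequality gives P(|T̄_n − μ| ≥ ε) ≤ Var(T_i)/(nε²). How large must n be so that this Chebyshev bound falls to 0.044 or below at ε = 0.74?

Require 59/(n·0.74²) ≤ 0.044, i.e. n ≥ 59/(0.044·0.74²) = 2448.702.
The smallest integer n is 2449.

2449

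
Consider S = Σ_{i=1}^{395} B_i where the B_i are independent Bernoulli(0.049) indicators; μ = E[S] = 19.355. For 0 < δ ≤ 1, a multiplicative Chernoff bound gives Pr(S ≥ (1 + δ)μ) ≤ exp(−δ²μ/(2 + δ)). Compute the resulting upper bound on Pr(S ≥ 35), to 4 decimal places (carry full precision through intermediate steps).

Write 35 = (1 + δ)μ, so δ = 35/19.355 − 1 = 0.8083183…
Then the exponent is δ²μ/(2 + δ) = (35 − μ)² / (μ·(2 + δ)) = 4.503100.
Bound = exp(−4.503100) = 0.01107.

0.0111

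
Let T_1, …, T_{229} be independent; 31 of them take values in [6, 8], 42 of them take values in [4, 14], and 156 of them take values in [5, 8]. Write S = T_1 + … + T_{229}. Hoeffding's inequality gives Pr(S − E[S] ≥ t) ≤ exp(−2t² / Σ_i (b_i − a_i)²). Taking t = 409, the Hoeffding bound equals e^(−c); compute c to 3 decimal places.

Σ(b_i − a_i)² = 31·2² + 42·10² + 156·3² = 5728.
c = 2t² / 5728 = 2·409² / 5728 = 58.4082.

58.408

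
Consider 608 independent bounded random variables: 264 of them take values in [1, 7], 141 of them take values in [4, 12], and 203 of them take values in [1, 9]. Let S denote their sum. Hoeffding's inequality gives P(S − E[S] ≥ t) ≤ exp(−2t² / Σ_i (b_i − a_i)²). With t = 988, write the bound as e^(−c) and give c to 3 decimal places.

Σ(b_i − a_i)² = 264·6² + 141·8² + 203·8² = 31520.
c = 2t² / 31520 = 2·988² / 31520 = 61.9381.

61.938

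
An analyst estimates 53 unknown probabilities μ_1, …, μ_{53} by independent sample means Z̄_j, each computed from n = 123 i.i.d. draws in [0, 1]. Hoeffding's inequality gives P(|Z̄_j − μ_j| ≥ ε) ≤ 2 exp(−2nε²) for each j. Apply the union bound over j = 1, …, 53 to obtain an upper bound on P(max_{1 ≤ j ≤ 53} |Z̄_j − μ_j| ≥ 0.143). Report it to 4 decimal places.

Per-experiment Hoeffding bound: 2·exp(−2·123·0.143²) = 2·exp(−5.03045) = 0.013072.
Union bound over 53 events: 53·0.013072 = 0.69280.

0.6928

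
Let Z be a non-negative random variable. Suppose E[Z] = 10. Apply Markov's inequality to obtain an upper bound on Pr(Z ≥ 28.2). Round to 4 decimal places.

0.3546

Markov's inequality: for a non-negative random variable, Pr(Z ≥ a) ≤ E[Z]/a.
Here E[Z] = 10 and a = 28.2, so the bound is 10/28.2 = 0.3546.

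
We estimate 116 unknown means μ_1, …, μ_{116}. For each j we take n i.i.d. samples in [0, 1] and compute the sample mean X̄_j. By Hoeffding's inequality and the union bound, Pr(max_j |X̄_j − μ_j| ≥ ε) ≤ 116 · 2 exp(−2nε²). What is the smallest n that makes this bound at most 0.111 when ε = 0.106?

Need 2·116·exp(−2nε²) ≤ 0.111, i.e. exp(−2nε²) ≤ 0.111/232.
So 2nε² ≥ ln(232/0.111) = 7.644962.
Hence n ≥ 7.644962/(2·0.106²) = 340.199.
The smallest integer n is 341.

341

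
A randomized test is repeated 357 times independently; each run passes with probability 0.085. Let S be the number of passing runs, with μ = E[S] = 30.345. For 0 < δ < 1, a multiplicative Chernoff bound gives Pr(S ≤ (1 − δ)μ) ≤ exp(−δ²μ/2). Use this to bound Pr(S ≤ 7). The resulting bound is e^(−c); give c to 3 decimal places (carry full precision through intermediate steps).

8.980

Write 7 = (1 − δ)μ, so δ = 1 − 7/30.345 = 0.7693195…
Then the exponent is δ²μ/2 = (μ − 7)²/(2μ) = 8.979882.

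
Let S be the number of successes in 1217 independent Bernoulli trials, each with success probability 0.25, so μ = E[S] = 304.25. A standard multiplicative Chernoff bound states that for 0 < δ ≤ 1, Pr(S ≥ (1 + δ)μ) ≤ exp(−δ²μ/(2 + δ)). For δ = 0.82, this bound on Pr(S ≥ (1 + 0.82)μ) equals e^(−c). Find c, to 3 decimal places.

72.545

c = δ²μ/(2 + δ) = 0.82²·304.25/(2 + 0.82) = 72.5453.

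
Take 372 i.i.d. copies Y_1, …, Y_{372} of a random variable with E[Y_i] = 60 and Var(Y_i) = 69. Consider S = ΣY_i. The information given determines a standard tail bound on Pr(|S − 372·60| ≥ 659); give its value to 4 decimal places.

0.0591

With mean and variance of each term known, Chebyshev's inequality bounds the deviation of the sum (or sample mean).
Var(S) = n·Var(Y_i) = 372·69 = 25668.
Chebyshev: Pr(|S − 372·60| ≥ 659) ≤ Var(S)/659² = 25668/434281 = 0.0591.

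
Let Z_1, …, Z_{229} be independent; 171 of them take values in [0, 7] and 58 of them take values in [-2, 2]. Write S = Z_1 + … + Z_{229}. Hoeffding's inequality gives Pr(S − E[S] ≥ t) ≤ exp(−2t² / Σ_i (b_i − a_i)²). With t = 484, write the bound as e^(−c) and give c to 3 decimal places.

Σ(b_i − a_i)² = 171·7² + 58·4² = 9307.
c = 2t² / 9307 = 2·484² / 9307 = 50.3397.

50.340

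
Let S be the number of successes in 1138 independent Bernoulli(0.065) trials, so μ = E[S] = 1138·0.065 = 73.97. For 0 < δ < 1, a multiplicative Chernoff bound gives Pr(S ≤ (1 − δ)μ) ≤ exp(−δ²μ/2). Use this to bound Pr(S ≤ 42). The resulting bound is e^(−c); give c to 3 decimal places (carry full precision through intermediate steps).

Write 42 = (1 − δ)μ, so δ = 1 − 42/73.97 = 0.4322022…
Then the exponent is δ²μ/2 = (μ − 42)²/(2μ) = 6.908753.

6.909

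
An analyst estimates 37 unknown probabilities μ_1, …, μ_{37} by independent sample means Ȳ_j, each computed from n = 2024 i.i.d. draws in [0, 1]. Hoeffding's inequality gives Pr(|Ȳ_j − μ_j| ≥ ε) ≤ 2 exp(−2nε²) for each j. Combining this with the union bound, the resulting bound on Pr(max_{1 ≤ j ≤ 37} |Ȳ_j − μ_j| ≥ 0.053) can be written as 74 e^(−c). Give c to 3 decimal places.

Union bound over the 37 events: Pr(max_{1 ≤ j ≤ 37} |Ȳ_j − μ_j| ≥ 0.053) ≤ 37·2·exp(−2nε²) = 74 exp(−2·2024·0.053²).
So c = 2·2024·0.053² = 11.3708.

11.371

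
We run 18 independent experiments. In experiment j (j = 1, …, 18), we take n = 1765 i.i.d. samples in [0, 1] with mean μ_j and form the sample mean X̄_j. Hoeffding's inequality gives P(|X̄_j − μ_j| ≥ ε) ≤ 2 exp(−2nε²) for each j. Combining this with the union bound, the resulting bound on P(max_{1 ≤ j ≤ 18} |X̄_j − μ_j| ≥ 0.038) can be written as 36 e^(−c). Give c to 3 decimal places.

5.097

Union bound over the 18 events: P(max_{1 ≤ j ≤ 18} |X̄_j − μ_j| ≥ 0.038) ≤ 18·2·exp(−2nε²) = 36 exp(−2·1765·0.038²).
So c = 2·1765·0.038² = 5.0973.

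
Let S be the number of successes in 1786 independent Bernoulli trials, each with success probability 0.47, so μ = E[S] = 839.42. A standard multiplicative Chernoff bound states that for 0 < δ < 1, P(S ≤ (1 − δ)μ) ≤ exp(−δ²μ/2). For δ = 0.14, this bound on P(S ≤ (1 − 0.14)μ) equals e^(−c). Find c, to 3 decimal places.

8.226

c = δ²μ/2 = 0.14²·839.42/2 = 8.2263.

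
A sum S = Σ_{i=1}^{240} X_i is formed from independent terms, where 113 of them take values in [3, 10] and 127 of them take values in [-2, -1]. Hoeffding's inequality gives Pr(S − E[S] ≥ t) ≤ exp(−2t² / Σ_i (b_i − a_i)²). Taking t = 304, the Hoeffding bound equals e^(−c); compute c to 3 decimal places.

32.633

Σ(b_i − a_i)² = 113·7² + 127·1² = 5664.
c = 2t² / 5664 = 2·304² / 5664 = 32.6328.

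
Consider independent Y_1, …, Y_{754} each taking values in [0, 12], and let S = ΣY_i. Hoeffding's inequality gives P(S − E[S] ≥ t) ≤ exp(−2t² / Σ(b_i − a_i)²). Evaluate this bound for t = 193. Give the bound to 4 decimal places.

0.5035

Σ(b_i − a_i)² = 754·(12)² = 108576.
Exponent = 2·193²/108576 = 0.6861.
Bound = exp(−0.6861) = 0.50352.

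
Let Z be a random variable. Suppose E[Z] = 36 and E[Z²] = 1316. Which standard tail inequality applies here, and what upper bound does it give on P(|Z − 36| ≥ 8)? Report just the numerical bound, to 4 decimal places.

The first two moments determine the variance, so Chebyshev's inequality is the sharpest standard bound available.
Var(Z) = E[Z²] − (E[Z])² = 1316 − 1296 = 20.
Chebyshev's inequality: P(|Z − μ| ≥ t) ≤ Var(Z)/t² = 20/64 = 0.3125.

0.3125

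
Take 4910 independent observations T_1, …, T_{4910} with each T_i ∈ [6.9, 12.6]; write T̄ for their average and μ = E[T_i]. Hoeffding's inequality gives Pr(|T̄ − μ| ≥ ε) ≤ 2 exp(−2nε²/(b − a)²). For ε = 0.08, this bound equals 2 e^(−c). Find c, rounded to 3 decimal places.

1.934

c = 2nε²/(b − a)² = 2·4910·0.08² / 5.7² = 1.9344.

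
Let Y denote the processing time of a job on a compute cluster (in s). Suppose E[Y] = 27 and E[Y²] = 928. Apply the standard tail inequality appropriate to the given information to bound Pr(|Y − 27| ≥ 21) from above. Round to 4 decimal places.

0.4512

The first two moments determine the variance, so Chebyshev's inequality is the sharpest standard bound available.
Var(Y) = E[Y²] − (E[Y])² = 928 − 729 = 199.
Chebyshev's inequality: Pr(|Y − μ| ≥ t) ≤ Var(Y)/t² = 199/441 = 0.4512.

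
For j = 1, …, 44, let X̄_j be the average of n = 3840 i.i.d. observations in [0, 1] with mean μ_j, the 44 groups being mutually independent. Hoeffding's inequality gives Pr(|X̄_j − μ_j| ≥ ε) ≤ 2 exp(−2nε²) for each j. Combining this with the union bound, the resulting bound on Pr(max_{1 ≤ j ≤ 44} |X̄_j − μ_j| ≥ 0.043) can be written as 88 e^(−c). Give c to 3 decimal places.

14.200

Union bound over the 44 events: Pr(max_{1 ≤ j ≤ 44} |X̄_j − μ_j| ≥ 0.043) ≤ 44·2·exp(−2nε²) = 88 exp(−2·3840·0.043²).
So c = 2·3840·0.043² = 14.2003.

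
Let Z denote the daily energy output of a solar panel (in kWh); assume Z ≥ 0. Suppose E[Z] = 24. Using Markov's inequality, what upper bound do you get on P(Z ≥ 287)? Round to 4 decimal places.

Markov's inequality: for a non-negative random variable, P(Z ≥ a) ≤ E[Z]/a.
Here E[Z] = 24 and a = 287, so the bound is 24/287 = 0.0836.

0.0836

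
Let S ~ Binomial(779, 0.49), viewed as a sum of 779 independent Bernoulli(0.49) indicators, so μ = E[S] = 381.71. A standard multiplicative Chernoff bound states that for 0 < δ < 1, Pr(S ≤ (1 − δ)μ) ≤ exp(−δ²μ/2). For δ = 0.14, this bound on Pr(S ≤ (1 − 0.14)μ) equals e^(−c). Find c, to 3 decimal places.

c = δ²μ/2 = 0.14²·381.71/2 = 3.7408.

3.741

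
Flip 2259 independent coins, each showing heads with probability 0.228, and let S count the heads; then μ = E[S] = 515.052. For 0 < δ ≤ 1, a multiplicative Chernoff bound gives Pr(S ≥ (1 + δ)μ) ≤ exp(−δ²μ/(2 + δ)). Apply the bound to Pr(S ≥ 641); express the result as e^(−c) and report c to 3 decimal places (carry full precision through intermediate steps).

Write 641 = (1 + δ)μ, so δ = 641/515.052 − 1 = 0.2445345…
Then the exponent is δ²μ/(2 + δ) = (641 − μ)² / (μ·(2 + δ)) = 13.721613.

13.722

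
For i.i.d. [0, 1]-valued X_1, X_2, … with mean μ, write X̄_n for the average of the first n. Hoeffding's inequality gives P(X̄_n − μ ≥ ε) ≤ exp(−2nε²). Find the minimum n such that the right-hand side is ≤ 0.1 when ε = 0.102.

111

Require exp(−2nε²) ≤ 0.1, i.e. 2nε² ≥ ln(1/0.1) = 2.302585.
So n ≥ 2.302585 / (2·0.102²) = 110.659.
The smallest integer n is 111.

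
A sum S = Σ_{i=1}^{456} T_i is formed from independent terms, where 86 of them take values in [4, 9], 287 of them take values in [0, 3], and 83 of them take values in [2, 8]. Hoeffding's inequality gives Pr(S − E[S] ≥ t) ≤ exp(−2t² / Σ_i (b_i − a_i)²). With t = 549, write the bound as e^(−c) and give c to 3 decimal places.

Σ(b_i − a_i)² = 86·5² + 287·3² + 83·6² = 7721.
c = 2t² / 7721 = 2·549² / 7721 = 78.0730.

78.073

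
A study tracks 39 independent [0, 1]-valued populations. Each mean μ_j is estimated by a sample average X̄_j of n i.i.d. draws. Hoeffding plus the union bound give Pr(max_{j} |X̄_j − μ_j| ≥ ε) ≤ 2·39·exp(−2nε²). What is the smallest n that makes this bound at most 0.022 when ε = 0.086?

Need 2·39·exp(−2nε²) ≤ 0.022, i.e. exp(−2nε²) ≤ 0.022/78.
So 2nε² ≥ ln(78/0.022) = 8.173422.
Hence n ≥ 8.173422/(2·0.086²) = 552.557.
The smallest integer n is 553.

553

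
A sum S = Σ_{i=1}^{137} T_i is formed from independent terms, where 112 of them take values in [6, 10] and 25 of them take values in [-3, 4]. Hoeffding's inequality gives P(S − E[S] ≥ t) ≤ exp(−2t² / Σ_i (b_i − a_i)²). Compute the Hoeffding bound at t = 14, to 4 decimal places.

Σ(b_i − a_i)² = 112·4² + 25·7² = 3017.
Exponent = 2·14² / 3017 = 0.12993.
Bound = exp(−0.12993) = 0.87816.

0.8782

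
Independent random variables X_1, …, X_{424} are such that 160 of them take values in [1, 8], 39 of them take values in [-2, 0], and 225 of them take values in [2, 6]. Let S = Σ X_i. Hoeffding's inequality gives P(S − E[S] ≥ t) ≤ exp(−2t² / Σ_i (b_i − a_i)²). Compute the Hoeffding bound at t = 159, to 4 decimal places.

Σ(b_i − a_i)² = 160·7² + 39·2² + 225·4² = 11596.
Exponent = 2·159² / 11596 = 4.36030.
Bound = exp(−4.36030) = 0.01277.

0.0128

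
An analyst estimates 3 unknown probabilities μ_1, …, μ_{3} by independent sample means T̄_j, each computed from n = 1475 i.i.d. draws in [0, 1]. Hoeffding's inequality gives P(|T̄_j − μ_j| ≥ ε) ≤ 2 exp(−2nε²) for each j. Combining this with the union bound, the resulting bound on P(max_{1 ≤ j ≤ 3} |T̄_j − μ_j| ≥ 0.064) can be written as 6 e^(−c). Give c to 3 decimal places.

12.083

Union bound over the 3 events: P(max_{1 ≤ j ≤ 3} |T̄_j − μ_j| ≥ 0.064) ≤ 3·2·exp(−2nε²) = 6 exp(−2·1475·0.064²).
So c = 2·1475·0.064² = 12.0832.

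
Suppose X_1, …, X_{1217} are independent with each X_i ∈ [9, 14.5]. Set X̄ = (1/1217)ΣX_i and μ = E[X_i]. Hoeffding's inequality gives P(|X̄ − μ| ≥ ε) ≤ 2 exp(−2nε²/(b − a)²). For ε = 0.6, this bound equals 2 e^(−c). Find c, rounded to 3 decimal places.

28.967

c = 2nε²/(b − a)² = 2·1217·0.6² / 5.5² = 28.9666.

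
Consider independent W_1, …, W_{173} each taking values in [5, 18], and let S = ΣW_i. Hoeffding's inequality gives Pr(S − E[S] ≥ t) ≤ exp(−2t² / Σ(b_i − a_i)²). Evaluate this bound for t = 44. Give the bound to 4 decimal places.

0.8760

Σ(b_i − a_i)² = 173·(13)² = 29237.
Exponent = 2·44²/29237 = 0.1324.
Bound = exp(−0.1324) = 0.87596.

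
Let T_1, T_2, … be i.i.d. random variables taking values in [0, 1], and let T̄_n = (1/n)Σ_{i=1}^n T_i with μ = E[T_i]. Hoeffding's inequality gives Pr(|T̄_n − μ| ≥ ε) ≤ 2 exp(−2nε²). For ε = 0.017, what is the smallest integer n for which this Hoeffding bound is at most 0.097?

Require 2·exp(−2nε²) ≤ 0.097, i.e. 2nε² ≥ ln(2/0.097) = 3.026191.
So n ≥ 3.026191 / (2·0.017²) = 5235.625.
The smallest integer n is 5236.

5236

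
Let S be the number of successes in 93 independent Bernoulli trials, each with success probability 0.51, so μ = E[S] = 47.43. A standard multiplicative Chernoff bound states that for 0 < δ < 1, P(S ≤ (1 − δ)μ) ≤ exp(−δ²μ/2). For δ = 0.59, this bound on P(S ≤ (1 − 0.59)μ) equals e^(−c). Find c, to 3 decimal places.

c = δ²μ/2 = 0.59²·47.43/2 = 8.2552.

8.255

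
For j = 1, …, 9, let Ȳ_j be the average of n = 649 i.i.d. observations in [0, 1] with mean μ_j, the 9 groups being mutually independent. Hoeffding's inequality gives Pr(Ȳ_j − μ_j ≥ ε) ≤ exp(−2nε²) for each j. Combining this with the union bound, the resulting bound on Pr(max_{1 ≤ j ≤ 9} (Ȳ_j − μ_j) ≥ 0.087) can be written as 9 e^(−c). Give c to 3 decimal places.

Union bound over the 9 events: Pr(max_{1 ≤ j ≤ 9} (Ȳ_j − μ_j) ≥ 0.087) ≤ 9·exp(−2nε²) = 9 exp(−2·649·0.087²).
So c = 2·649·0.087² = 9.8246.

9.825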